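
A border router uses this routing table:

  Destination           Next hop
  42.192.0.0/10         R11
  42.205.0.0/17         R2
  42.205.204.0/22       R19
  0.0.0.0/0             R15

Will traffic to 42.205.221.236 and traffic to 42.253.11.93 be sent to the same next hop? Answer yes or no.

yes

42.205.221.236: longest match 42.192.0.0/10 -> R11
42.253.11.93: longest match 42.192.0.0/10 -> R11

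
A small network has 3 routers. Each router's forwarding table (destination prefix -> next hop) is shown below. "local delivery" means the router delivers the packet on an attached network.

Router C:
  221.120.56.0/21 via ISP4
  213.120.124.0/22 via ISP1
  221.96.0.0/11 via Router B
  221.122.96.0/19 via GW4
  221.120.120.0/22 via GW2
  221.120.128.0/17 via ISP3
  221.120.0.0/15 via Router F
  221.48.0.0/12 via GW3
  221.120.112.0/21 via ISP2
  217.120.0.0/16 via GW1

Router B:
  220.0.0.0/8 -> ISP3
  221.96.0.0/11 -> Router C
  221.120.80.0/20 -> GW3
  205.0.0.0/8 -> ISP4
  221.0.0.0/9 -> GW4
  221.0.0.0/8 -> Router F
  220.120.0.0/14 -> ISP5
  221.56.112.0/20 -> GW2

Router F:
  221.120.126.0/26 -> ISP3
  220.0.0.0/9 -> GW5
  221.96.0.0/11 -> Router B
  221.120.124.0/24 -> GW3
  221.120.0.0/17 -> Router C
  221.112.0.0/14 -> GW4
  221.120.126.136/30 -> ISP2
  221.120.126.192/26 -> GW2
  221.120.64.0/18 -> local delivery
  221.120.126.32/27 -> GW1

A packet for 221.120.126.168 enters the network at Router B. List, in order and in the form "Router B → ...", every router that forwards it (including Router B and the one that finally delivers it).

At Router B: longest match for 221.120.126.168 is 221.96.0.0/11 -> Router C
At Router C: longest match for 221.120.126.168 is 221.120.0.0/15 -> Router F
At Router F: longest match for 221.120.126.168 is 221.120.64.0/18 -> local delivery

Router B → Router C → Router F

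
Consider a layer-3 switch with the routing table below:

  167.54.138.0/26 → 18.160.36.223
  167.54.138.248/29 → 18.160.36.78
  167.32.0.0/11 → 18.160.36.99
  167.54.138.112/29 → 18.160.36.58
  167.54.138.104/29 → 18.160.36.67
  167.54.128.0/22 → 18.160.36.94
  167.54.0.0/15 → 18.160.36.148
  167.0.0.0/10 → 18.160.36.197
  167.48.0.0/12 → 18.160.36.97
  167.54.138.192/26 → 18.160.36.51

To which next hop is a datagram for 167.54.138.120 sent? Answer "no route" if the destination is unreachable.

18.160.36.148

Routes whose prefix contains 167.54.138.120:
  167.0.0.0/10 (167.0.0.0 - 167.63.255.255) -> 18.160.36.197
  167.32.0.0/11 (167.32.0.0 - 167.63.255.255) -> 18.160.36.99
  167.48.0.0/12 (167.48.0.0 - 167.63.255.255) -> 18.160.36.97
  167.54.0.0/15 (167.54.0.0 - 167.55.255.255) -> 18.160.36.148
More-specific entries that do NOT match:
  167.54.138.248/29 (167.54.138.248 - 167.54.138.255) does not contain 167.54.138.120
  167.54.138.112/29 (167.54.138.112 - 167.54.138.119) does not contain 167.54.138.120
  167.54.138.104/29 (167.54.138.104 - 167.54.138.111) does not contain 167.54.138.120
  167.54.138.0/26 (167.54.138.0 - 167.54.138.63) does not contain 167.54.138.120
  167.54.138.192/26 (167.54.138.192 - 167.54.138.255) does not contain 167.54.138.120
  167.54.128.0/22 (167.54.128.0 - 167.54.131.255) does not contain 167.54.138.120
Longest matching prefix is /15 -> next hop 18.160.36.148.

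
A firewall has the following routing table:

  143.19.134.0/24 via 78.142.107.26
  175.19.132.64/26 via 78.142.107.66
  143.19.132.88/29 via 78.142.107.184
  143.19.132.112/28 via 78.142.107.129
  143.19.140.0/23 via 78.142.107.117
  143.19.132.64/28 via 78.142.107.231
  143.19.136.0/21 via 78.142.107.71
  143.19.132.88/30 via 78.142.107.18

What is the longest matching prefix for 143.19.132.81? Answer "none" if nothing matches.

143.19.132.81 is outside every listed prefix and there is no default route.

none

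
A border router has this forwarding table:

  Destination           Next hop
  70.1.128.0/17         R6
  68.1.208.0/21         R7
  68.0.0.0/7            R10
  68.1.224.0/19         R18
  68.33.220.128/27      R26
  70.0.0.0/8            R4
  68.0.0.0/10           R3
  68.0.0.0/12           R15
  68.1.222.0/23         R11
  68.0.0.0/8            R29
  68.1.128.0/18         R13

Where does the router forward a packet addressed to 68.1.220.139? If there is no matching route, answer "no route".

R15

Routes whose prefix contains 68.1.220.139:
  68.0.0.0/7 (68.0.0.0 - 69.255.255.255) -> R10
  68.0.0.0/8 (68.0.0.0 - 68.255.255.255) -> R29
  68.0.0.0/10 (68.0.0.0 - 68.63.255.255) -> R3
  68.0.0.0/12 (68.0.0.0 - 68.15.255.255) -> R15
More-specific entries that do NOT match:
  68.33.220.128/27 (68.33.220.128 - 68.33.220.159) does not contain 68.1.220.139
  68.1.222.0/23 (68.1.222.0 - 68.1.223.255) does not contain 68.1.220.139
  68.1.208.0/21 (68.1.208.0 - 68.1.215.255) does not contain 68.1.220.139
  68.1.224.0/19 (68.1.224.0 - 68.1.255.255) does not contain 68.1.220.139
  68.1.128.0/18 (68.1.128.0 - 68.1.191.255) does not contain 68.1.220.139
  70.1.128.0/17 (70.1.128.0 - 70.1.255.255) does not contain 68.1.220.139
Longest matching prefix is /12 -> next hop R15.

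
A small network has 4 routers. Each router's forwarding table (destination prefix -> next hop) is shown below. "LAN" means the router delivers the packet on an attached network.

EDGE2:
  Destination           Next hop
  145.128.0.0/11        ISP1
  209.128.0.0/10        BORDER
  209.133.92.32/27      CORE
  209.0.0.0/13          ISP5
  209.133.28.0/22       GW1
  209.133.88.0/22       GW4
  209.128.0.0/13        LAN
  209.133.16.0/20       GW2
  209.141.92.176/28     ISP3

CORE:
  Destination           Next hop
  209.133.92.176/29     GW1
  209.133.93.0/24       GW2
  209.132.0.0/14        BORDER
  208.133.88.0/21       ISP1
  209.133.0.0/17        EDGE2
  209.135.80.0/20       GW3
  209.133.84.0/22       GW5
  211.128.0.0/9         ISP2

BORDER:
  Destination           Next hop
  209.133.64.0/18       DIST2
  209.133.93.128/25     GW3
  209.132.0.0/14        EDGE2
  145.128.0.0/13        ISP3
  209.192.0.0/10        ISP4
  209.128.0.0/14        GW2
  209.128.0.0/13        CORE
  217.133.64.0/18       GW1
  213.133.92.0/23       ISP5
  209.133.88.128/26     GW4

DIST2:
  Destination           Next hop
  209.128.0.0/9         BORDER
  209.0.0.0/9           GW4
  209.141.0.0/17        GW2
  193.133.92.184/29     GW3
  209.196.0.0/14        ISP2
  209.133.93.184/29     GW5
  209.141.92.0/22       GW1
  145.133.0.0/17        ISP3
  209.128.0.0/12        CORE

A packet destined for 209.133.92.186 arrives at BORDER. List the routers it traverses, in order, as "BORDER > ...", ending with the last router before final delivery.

At BORDER: longest match for 209.133.92.186 is 209.133.64.0/18 -> DIST2
At DIST2: longest match for 209.133.92.186 is 209.128.0.0/12 -> CORE
At CORE: longest match for 209.133.92.186 is 209.133.0.0/17 -> EDGE2
At EDGE2: longest match for 209.133.92.186 is 209.128.0.0/13 -> LAN

BORDER > DIST2 > CORE > EDGE2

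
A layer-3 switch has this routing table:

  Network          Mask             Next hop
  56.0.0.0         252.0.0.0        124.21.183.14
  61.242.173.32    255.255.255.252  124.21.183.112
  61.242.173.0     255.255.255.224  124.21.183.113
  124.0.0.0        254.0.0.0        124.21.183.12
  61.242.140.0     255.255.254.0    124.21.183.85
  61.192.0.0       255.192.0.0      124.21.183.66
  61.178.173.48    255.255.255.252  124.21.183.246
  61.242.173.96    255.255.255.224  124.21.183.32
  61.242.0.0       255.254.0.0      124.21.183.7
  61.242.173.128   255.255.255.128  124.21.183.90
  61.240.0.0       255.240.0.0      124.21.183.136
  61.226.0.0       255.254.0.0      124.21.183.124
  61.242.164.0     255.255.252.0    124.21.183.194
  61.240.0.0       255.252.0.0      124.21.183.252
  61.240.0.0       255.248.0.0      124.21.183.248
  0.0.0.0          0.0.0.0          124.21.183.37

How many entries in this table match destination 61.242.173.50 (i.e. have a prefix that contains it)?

Prefixes containing 61.242.173.50:
  0.0.0.0/0 (default, matches everything)
  61.192.0.0/10 (61.192.0.0 - 61.255.255.255)
  61.240.0.0/12 (61.240.0.0 - 61.255.255.255)
  61.240.0.0/13 (61.240.0.0 - 61.247.255.255)
  61.240.0.0/14 (61.240.0.0 - 61.243.255.255)
  61.242.0.0/15 (61.242.0.0 - 61.243.255.255)
Total matching entries: 6.

6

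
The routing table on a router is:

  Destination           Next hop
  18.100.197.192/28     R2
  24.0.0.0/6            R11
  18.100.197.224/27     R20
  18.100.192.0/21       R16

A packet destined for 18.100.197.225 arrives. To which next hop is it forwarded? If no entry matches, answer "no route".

R20

Routes whose prefix contains 18.100.197.225:
  18.100.192.0/21 (18.100.192.0 - 18.100.199.255) -> R16
  18.100.197.224/27 (18.100.197.224 - 18.100.197.255) -> R20
More-specific entries that do NOT match:
  18.100.197.192/28 (18.100.197.192 - 18.100.197.207) does not contain 18.100.197.225
Longest matching prefix is /27 -> next hop R20.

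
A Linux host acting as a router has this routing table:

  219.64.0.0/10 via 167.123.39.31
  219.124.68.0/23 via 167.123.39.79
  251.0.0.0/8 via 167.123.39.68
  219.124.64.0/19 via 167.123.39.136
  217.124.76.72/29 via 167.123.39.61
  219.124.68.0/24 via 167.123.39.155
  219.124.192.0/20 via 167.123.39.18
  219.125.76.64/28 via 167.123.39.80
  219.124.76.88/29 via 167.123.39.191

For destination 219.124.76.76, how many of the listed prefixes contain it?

Prefixes containing 219.124.76.76:
  219.64.0.0/10 (219.64.0.0 - 219.127.255.255)
  219.124.64.0/19 (219.124.64.0 - 219.124.95.255)
Total matching entries: 2.

2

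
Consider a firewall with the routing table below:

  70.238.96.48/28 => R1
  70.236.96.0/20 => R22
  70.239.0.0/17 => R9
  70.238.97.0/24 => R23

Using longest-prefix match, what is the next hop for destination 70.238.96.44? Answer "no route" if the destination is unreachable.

No entry's prefix contains 70.238.96.44; there is no default route.

no route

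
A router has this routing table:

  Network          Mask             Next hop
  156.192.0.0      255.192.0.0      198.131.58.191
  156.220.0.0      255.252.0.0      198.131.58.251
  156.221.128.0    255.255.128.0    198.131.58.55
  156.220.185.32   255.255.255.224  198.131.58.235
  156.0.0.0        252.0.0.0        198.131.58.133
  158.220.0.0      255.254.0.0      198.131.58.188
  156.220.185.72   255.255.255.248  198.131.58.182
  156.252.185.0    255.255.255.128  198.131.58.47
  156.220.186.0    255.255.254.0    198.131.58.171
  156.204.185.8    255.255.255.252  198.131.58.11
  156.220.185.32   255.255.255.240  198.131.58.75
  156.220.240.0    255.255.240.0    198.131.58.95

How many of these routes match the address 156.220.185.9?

3

Prefixes containing 156.220.185.9:
  156.0.0.0/6 (156.0.0.0 - 159.255.255.255)
  156.192.0.0/10 (156.192.0.0 - 156.255.255.255)
  156.220.0.0/14 (156.220.0.0 - 156.223.255.255)
Total matching entries: 3.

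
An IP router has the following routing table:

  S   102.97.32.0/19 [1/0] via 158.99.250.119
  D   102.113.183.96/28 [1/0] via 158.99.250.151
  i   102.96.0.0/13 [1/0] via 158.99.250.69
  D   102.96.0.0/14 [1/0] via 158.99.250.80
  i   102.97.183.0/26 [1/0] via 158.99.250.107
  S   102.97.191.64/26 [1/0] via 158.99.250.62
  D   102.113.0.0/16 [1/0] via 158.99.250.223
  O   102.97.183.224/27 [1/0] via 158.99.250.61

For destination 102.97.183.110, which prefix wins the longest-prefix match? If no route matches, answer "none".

102.96.0.0/14

Entries matching 102.97.183.110:
  102.96.0.0/13 (102.96.0.0 - 102.103.255.255)
  102.96.0.0/14 (102.96.0.0 - 102.99.255.255)
Most specific is 102.96.0.0/14.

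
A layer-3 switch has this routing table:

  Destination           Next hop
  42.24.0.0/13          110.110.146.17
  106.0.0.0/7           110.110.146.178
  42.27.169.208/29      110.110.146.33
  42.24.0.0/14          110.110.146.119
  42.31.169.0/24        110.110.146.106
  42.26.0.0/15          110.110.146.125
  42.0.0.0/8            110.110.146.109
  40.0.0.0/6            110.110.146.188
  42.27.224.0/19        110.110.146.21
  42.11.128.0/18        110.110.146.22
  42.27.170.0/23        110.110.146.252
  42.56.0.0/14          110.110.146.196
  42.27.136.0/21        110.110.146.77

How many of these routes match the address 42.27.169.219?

5

Prefixes containing 42.27.169.219:
  40.0.0.0/6 (40.0.0.0 - 43.255.255.255)
  42.0.0.0/8 (42.0.0.0 - 42.255.255.255)
  42.24.0.0/13 (42.24.0.0 - 42.31.255.255)
  42.24.0.0/14 (42.24.0.0 - 42.27.255.255)
  42.26.0.0/15 (42.26.0.0 - 42.27.255.255)
Total matching entries: 5.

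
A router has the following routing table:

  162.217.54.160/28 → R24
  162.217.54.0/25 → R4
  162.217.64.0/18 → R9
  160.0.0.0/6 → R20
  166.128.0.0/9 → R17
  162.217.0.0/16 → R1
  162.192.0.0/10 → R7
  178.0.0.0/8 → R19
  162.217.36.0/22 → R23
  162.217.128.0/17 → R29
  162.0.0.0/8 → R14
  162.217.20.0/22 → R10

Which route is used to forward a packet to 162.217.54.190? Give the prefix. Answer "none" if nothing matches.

Entries matching 162.217.54.190:
  160.0.0.0/6 (160.0.0.0 - 163.255.255.255)
  162.0.0.0/8 (162.0.0.0 - 162.255.255.255)
  162.192.0.0/10 (162.192.0.0 - 162.255.255.255)
  162.217.0.0/16 (162.217.0.0 - 162.217.255.255)
Most specific is 162.217.0.0/16.

162.217.0.0/16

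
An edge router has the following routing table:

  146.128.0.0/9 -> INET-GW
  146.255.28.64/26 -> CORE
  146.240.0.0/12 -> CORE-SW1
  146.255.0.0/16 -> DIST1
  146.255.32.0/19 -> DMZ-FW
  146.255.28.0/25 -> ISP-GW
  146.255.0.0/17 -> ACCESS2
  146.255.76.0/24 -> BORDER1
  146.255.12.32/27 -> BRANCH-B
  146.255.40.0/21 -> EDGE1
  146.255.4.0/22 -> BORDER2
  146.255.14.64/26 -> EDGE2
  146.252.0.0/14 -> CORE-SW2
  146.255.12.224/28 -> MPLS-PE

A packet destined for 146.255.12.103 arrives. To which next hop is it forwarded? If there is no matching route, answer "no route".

ACCESS2

Routes whose prefix contains 146.255.12.103:
  146.128.0.0/9 (146.128.0.0 - 146.255.255.255) -> INET-GW
  146.240.0.0/12 (146.240.0.0 - 146.255.255.255) -> CORE-SW1
  146.252.0.0/14 (146.252.0.0 - 146.255.255.255) -> CORE-SW2
  146.255.0.0/16 (146.255.0.0 - 146.255.255.255) -> DIST1
  146.255.0.0/17 (146.255.0.0 - 146.255.127.255) -> ACCESS2
More-specific entries that do NOT match:
  146.255.12.224/28 (146.255.12.224 - 146.255.12.239) does not contain 146.255.12.103
  146.255.12.32/27 (146.255.12.32 - 146.255.12.63) does not contain 146.255.12.103
  146.255.28.64/26 (146.255.28.64 - 146.255.28.127) does not contain 146.255.12.103
  146.255.14.64/26 (146.255.14.64 - 146.255.14.127) does not contain 146.255.12.103
  146.255.28.0/25 (146.255.28.0 - 146.255.28.127) does not contain 146.255.12.103
  146.255.76.0/24 (146.255.76.0 - 146.255.76.255) does not contain 146.255.12.103
  146.255.4.0/22 (146.255.4.0 - 146.255.7.255) does not contain 146.255.12.103
  146.255.40.0/21 (146.255.40.0 - 146.255.47.255) does not contain 146.255.12.103
  146.255.32.0/19 (146.255.32.0 - 146.255.63.255) does not contain 146.255.12.103
Longest matching prefix is /17 -> next hop ACCESS2.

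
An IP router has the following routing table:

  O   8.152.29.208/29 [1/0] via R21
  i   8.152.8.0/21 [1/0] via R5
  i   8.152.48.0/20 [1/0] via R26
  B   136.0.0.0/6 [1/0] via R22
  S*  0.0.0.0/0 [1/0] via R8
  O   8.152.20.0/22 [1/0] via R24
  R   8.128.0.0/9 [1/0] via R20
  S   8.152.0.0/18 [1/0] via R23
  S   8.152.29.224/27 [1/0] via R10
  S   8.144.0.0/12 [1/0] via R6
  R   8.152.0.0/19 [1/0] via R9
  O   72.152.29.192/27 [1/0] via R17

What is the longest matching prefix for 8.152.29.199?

Entries matching 8.152.29.199:
  0.0.0.0/0 (default, matches everything)
  8.128.0.0/9 (8.128.0.0 - 8.255.255.255)
  8.144.0.0/12 (8.144.0.0 - 8.159.255.255)
  8.152.0.0/18 (8.152.0.0 - 8.152.63.255)
  8.152.0.0/19 (8.152.0.0 - 8.152.31.255)
Most specific is 8.152.0.0/19.

8.152.0.0/19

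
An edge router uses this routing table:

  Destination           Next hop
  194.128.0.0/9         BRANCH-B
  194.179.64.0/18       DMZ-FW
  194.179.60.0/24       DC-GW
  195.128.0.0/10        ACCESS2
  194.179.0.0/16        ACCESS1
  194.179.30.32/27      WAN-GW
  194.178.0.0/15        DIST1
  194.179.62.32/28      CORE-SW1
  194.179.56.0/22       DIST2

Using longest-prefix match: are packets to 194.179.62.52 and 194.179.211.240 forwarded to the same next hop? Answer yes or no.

194.179.62.52: longest match 194.179.0.0/16 -> ACCESS1
194.179.211.240: longest match 194.179.0.0/16 -> ACCESS1

yes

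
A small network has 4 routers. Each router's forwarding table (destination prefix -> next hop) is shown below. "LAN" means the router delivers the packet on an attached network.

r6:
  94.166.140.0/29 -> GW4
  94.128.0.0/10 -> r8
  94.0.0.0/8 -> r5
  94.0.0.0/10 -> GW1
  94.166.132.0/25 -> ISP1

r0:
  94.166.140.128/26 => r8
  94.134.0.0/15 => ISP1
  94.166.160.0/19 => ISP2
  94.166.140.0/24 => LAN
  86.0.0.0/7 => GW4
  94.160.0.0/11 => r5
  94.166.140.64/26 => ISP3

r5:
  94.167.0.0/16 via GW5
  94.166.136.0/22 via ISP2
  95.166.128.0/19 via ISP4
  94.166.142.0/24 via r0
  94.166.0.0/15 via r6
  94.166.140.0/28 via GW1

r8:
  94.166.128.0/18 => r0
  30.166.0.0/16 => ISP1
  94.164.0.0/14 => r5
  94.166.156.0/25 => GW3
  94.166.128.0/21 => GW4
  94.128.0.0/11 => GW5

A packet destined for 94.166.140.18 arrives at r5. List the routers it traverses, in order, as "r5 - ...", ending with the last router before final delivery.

r5 - r6 - r8 - r0

At r5: longest match for 94.166.140.18 is 94.166.0.0/15 -> r6
At r6: longest match for 94.166.140.18 is 94.128.0.0/10 -> r8
At r8: longest match for 94.166.140.18 is 94.166.128.0/18 -> r0
At r0: longest match for 94.166.140.18 is 94.166.140.0/24 -> LAN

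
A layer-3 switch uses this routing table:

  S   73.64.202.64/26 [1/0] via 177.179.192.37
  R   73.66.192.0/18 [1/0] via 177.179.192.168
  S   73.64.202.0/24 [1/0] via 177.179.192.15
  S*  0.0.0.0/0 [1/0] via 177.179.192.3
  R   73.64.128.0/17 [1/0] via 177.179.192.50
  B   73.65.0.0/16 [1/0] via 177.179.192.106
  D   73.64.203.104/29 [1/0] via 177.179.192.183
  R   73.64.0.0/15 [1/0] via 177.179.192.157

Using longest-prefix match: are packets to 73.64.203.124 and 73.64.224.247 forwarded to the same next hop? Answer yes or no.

73.64.203.124: longest match 73.64.128.0/17 -> 177.179.192.50
73.64.224.247: longest match 73.64.128.0/17 -> 177.179.192.50

yes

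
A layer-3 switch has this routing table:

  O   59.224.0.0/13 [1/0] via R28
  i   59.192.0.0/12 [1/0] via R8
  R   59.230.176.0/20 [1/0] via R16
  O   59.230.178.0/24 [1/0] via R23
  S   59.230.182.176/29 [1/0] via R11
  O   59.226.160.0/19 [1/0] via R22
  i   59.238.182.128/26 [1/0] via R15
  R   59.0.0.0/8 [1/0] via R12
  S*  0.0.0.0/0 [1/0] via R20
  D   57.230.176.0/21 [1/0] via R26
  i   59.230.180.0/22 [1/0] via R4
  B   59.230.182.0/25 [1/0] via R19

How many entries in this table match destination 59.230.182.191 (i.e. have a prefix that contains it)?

5

Prefixes containing 59.230.182.191:
  0.0.0.0/0 (default, matches everything)
  59.0.0.0/8 (59.0.0.0 - 59.255.255.255)
  59.224.0.0/13 (59.224.0.0 - 59.231.255.255)
  59.230.176.0/20 (59.230.176.0 - 59.230.191.255)
  59.230.180.0/22 (59.230.180.0 - 59.230.183.255)
Total matching entries: 5.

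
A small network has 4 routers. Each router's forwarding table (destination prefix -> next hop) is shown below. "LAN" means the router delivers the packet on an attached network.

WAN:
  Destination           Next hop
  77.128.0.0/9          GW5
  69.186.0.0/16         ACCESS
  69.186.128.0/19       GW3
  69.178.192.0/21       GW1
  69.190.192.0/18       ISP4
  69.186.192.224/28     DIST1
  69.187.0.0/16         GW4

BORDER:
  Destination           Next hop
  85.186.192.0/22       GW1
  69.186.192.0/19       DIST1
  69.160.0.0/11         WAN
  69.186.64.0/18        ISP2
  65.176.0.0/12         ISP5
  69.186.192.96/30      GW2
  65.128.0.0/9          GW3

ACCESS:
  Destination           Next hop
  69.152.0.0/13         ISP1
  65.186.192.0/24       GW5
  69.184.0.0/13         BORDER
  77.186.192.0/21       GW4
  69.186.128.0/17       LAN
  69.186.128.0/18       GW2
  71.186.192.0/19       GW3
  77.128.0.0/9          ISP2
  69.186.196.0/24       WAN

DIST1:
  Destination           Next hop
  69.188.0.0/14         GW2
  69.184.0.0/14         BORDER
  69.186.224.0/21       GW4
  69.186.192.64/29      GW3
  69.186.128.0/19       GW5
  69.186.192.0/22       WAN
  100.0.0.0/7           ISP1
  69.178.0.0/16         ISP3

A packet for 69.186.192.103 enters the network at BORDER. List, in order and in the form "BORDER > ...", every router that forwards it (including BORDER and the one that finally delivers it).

At BORDER: longest match for 69.186.192.103 is 69.186.192.0/19 -> DIST1
At DIST1: longest match for 69.186.192.103 is 69.186.192.0/22 -> WAN
At WAN: longest match for 69.186.192.103 is 69.186.0.0/16 -> ACCESS
At ACCESS: longest match for 69.186.192.103 is 69.186.128.0/17 -> LAN

BORDER > DIST1 > WAN > ACCESS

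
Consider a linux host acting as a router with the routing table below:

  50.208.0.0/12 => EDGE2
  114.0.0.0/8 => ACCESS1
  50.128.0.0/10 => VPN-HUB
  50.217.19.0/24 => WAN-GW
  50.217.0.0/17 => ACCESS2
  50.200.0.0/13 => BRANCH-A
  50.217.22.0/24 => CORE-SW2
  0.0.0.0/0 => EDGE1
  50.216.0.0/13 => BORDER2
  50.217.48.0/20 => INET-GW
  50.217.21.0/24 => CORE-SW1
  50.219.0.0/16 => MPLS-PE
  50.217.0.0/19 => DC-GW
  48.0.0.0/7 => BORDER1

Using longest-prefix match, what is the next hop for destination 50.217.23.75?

DC-GW

Routes whose prefix contains 50.217.23.75:
  0.0.0.0/0 (default, matches everything) -> EDGE1
  50.208.0.0/12 (50.208.0.0 - 50.223.255.255) -> EDGE2
  50.216.0.0/13 (50.216.0.0 - 50.223.255.255) -> BORDER2
  50.217.0.0/17 (50.217.0.0 - 50.217.127.255) -> ACCESS2
  50.217.0.0/19 (50.217.0.0 - 50.217.31.255) -> DC-GW
More-specific entries that do NOT match:
  50.217.19.0/24 (50.217.19.0 - 50.217.19.255) does not contain 50.217.23.75
  50.217.22.0/24 (50.217.22.0 - 50.217.22.255) does not contain 50.217.23.75
  50.217.21.0/24 (50.217.21.0 - 50.217.21.255) does not contain 50.217.23.75
  50.217.48.0/20 (50.217.48.0 - 50.217.63.255) does not contain 50.217.23.75
Longest matching prefix is /19 -> next hop DC-GW.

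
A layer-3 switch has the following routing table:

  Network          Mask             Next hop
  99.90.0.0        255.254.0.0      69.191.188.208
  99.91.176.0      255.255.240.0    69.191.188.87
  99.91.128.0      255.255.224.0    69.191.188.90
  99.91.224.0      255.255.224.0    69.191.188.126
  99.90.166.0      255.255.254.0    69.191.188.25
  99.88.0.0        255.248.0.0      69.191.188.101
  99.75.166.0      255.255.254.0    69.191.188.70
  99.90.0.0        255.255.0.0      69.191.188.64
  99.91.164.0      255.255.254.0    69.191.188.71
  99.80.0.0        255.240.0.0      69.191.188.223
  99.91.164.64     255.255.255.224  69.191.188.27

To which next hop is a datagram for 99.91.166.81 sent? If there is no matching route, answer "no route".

69.191.188.208

Routes whose prefix contains 99.91.166.81:
  99.80.0.0/12 (99.80.0.0 - 99.95.255.255) -> 69.191.188.223
  99.88.0.0/13 (99.88.0.0 - 99.95.255.255) -> 69.191.188.101
  99.90.0.0/15 (99.90.0.0 - 99.91.255.255) -> 69.191.188.208
More-specific entries that do NOT match:
  99.91.164.64/27 (99.91.164.64 - 99.91.164.95) does not contain 99.91.166.81
  99.90.166.0/23 (99.90.166.0 - 99.90.167.255) does not contain 99.91.166.81
  99.75.166.0/23 (99.75.166.0 - 99.75.167.255) does not contain 99.91.166.81
  99.91.164.0/23 (99.91.164.0 - 99.91.165.255) does not contain 99.91.166.81
  99.91.176.0/20 (99.91.176.0 - 99.91.191.255) does not contain 99.91.166.81
  99.91.128.0/19 (99.91.128.0 - 99.91.159.255) does not contain 99.91.166.81
  99.91.224.0/19 (99.91.224.0 - 99.91.255.255) does not contain 99.91.166.81
  99.90.0.0/16 (99.90.0.0 - 99.90.255.255) does not contain 99.91.166.81
Longest matching prefix is /15 -> next hop 69.191.188.208.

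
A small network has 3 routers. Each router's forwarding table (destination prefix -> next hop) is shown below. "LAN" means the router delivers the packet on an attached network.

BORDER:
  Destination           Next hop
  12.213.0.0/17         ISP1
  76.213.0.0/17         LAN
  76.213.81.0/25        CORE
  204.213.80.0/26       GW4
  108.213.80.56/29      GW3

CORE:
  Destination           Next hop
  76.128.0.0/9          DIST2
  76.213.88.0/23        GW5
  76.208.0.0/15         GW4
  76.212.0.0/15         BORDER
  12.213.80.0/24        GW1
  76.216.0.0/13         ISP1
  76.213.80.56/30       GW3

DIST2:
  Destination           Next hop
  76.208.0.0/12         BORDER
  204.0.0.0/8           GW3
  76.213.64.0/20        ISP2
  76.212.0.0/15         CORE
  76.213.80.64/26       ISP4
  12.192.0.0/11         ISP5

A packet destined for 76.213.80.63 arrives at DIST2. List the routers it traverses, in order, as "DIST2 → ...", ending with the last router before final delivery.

At DIST2: longest match for 76.213.80.63 is 76.212.0.0/15 -> CORE
At CORE: longest match for 76.213.80.63 is 76.212.0.0/15 -> BORDER
At BORDER: longest match for 76.213.80.63 is 76.213.0.0/17 -> LAN

DIST2 → CORE → BORDER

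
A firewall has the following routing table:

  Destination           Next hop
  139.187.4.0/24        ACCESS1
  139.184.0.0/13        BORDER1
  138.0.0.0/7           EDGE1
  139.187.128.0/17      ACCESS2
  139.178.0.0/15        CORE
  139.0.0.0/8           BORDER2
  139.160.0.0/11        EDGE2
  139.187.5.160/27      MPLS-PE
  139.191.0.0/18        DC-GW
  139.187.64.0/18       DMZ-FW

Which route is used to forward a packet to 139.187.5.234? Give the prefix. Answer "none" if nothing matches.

139.184.0.0/13

Entries matching 139.187.5.234:
  138.0.0.0/7 (138.0.0.0 - 139.255.255.255)
  139.0.0.0/8 (139.0.0.0 - 139.255.255.255)
  139.160.0.0/11 (139.160.0.0 - 139.191.255.255)
  139.184.0.0/13 (139.184.0.0 - 139.191.255.255)
Most specific is 139.184.0.0/13.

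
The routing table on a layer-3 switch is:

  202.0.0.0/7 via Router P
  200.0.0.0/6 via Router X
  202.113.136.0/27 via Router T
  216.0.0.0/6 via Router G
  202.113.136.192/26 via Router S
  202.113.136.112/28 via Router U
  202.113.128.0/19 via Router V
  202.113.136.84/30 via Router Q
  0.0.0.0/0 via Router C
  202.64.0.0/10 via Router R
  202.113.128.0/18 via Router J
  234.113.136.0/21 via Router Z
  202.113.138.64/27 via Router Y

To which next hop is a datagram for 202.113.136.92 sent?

Router V

Routes whose prefix contains 202.113.136.92:
  0.0.0.0/0 (default, matches everything) -> Router C
  200.0.0.0/6 (200.0.0.0 - 203.255.255.255) -> Router X
  202.0.0.0/7 (202.0.0.0 - 203.255.255.255) -> Router P
  202.64.0.0/10 (202.64.0.0 - 202.127.255.255) -> Router R
  202.113.128.0/18 (202.113.128.0 - 202.113.191.255) -> Router J
  202.113.128.0/19 (202.113.128.0 - 202.113.159.255) -> Router V
More-specific entries that do NOT match:
  202.113.136.84/30 (202.113.136.84 - 202.113.136.87) does not contain 202.113.136.92
  202.113.136.112/28 (202.113.136.112 - 202.113.136.127) does not contain 202.113.136.92
  202.113.136.0/27 (202.113.136.0 - 202.113.136.31) does not contain 202.113.136.92
  202.113.138.64/27 (202.113.138.64 - 202.113.138.95) does not contain 202.113.136.92
  202.113.136.192/26 (202.113.136.192 - 202.113.136.255) does not contain 202.113.136.92
  234.113.136.0/21 (234.113.136.0 - 234.113.143.255) does not contain 202.113.136.92
Longest matching prefix is /19 -> next hop Router V.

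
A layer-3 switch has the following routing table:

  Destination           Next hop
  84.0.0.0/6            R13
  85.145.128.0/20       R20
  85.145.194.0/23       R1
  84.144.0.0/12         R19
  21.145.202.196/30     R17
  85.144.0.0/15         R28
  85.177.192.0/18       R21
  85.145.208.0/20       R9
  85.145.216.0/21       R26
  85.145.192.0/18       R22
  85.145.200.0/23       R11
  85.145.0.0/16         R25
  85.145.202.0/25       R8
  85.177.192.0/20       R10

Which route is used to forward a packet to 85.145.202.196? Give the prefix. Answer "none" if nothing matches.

Entries matching 85.145.202.196:
  84.0.0.0/6 (84.0.0.0 - 87.255.255.255)
  85.144.0.0/15 (85.144.0.0 - 85.145.255.255)
  85.145.0.0/16 (85.145.0.0 - 85.145.255.255)
  85.145.192.0/18 (85.145.192.0 - 85.145.255.255)
Most specific is 85.145.192.0/18.

85.145.192.0/18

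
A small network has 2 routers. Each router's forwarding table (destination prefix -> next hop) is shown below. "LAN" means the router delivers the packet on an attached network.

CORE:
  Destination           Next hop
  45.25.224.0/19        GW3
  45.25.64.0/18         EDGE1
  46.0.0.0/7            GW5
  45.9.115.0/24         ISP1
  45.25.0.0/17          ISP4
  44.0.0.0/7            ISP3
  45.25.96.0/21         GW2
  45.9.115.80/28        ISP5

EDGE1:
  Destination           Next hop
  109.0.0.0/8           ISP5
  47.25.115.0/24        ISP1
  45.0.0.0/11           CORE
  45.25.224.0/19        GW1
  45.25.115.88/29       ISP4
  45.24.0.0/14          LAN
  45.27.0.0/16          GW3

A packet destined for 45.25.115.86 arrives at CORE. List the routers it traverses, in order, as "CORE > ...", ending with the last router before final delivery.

At CORE: longest match for 45.25.115.86 is 45.25.64.0/18 -> EDGE1
At EDGE1: longest match for 45.25.115.86 is 45.24.0.0/14 -> LAN

CORE > EDGE1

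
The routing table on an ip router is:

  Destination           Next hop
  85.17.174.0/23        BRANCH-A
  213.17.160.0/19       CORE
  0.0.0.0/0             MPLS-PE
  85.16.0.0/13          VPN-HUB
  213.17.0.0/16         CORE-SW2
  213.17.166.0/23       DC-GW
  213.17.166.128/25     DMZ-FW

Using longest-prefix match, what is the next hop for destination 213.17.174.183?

Routes whose prefix contains 213.17.174.183:
  0.0.0.0/0 (default, matches everything) -> MPLS-PE
  213.17.0.0/16 (213.17.0.0 - 213.17.255.255) -> CORE-SW2
  213.17.160.0/19 (213.17.160.0 - 213.17.191.255) -> CORE
More-specific entries that do NOT match:
  213.17.166.128/25 (213.17.166.128 - 213.17.166.255) does not contain 213.17.174.183
  85.17.174.0/23 (85.17.174.0 - 85.17.175.255) does not contain 213.17.174.183
  213.17.166.0/23 (213.17.166.0 - 213.17.167.255) does not contain 213.17.174.183
Longest matching prefix is /19 -> next hop CORE.

CORE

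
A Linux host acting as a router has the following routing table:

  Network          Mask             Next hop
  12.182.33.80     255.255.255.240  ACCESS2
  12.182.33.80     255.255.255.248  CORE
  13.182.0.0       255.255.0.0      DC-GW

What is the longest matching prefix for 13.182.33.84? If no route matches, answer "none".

13.182.0.0/16

Entries matching 13.182.33.84:
  13.182.0.0/16 (13.182.0.0 - 13.182.255.255)
Most specific is 13.182.0.0/16.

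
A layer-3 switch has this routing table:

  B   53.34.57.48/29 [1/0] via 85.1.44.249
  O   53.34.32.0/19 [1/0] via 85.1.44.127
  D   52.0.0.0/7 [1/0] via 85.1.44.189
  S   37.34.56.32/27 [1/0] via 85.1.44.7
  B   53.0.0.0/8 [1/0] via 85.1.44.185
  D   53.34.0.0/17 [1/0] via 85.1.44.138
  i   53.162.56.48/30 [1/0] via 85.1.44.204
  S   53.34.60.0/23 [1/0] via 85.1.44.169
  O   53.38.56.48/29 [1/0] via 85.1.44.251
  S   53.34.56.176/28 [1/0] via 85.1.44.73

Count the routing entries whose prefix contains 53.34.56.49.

4

Prefixes containing 53.34.56.49:
  52.0.0.0/7 (52.0.0.0 - 53.255.255.255)
  53.0.0.0/8 (53.0.0.0 - 53.255.255.255)
  53.34.0.0/17 (53.34.0.0 - 53.34.127.255)
  53.34.32.0/19 (53.34.32.0 - 53.34.63.255)
Total matching entries: 4.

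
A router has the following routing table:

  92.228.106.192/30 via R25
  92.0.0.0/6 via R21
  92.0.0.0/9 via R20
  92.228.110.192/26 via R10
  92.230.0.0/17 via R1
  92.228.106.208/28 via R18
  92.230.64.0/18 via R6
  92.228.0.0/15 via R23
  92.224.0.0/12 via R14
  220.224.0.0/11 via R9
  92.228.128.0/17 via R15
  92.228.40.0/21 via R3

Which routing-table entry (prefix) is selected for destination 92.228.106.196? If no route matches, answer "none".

92.228.0.0/15

Entries matching 92.228.106.196:
  92.0.0.0/6 (92.0.0.0 - 95.255.255.255)
  92.224.0.0/12 (92.224.0.0 - 92.239.255.255)
  92.228.0.0/15 (92.228.0.0 - 92.229.255.255)
Most specific is 92.228.0.0/15.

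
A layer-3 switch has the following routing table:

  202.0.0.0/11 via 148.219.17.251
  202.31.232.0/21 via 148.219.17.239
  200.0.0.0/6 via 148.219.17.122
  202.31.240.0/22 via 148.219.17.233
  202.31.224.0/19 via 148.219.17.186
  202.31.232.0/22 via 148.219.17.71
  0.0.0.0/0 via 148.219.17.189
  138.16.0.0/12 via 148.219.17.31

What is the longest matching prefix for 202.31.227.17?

202.31.224.0/19

Entries matching 202.31.227.17:
  0.0.0.0/0 (default, matches everything)
  200.0.0.0/6 (200.0.0.0 - 203.255.255.255)
  202.0.0.0/11 (202.0.0.0 - 202.31.255.255)
  202.31.224.0/19 (202.31.224.0 - 202.31.255.255)
Most specific is 202.31.224.0/19.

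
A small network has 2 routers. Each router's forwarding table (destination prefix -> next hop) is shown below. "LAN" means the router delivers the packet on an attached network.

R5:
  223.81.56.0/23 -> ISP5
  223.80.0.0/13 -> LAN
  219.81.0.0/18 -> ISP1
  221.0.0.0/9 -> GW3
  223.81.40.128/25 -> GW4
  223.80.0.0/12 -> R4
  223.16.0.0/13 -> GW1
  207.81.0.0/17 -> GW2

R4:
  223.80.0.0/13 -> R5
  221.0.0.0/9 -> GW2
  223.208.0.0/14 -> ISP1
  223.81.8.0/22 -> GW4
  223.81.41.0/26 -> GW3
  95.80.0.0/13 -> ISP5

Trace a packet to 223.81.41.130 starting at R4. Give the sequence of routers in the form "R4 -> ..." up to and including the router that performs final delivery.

At R4: longest match for 223.81.41.130 is 223.80.0.0/13 -> R5
At R5: longest match for 223.81.41.130 is 223.80.0.0/13 -> LAN

R4 -> R5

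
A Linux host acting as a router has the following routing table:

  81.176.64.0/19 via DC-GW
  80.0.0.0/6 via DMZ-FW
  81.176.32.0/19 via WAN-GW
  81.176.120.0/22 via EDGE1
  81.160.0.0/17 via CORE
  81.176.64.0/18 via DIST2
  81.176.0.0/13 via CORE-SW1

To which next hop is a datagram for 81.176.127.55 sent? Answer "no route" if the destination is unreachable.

DIST2

Routes whose prefix contains 81.176.127.55:
  80.0.0.0/6 (80.0.0.0 - 83.255.255.255) -> DMZ-FW
  81.176.0.0/13 (81.176.0.0 - 81.183.255.255) -> CORE-SW1
  81.176.64.0/18 (81.176.64.0 - 81.176.127.255) -> DIST2
More-specific entries that do NOT match:
  81.176.120.0/22 (81.176.120.0 - 81.176.123.255) does not contain 81.176.127.55
  81.176.64.0/19 (81.176.64.0 - 81.176.95.255) does not contain 81.176.127.55
  81.176.32.0/19 (81.176.32.0 - 81.176.63.255) does not contain 81.176.127.55
Longest matching prefix is /18 -> next hop DIST2.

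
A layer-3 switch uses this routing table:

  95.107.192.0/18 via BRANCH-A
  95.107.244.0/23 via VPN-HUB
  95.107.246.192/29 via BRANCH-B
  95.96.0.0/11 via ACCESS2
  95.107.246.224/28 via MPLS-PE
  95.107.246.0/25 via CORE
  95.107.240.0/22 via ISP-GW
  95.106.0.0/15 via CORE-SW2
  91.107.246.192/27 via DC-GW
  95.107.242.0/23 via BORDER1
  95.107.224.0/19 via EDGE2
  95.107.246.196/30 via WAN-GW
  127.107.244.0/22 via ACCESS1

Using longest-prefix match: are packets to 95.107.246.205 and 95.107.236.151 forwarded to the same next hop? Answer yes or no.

95.107.246.205: longest match 95.107.224.0/19 -> EDGE2
95.107.236.151: longest match 95.107.224.0/19 -> EDGE2

yes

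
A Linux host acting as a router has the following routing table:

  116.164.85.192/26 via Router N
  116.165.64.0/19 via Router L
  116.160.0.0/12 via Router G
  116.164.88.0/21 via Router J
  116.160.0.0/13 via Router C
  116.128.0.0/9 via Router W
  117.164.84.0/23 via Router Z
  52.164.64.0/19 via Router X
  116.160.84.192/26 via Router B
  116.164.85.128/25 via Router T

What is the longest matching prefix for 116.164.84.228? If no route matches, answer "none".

116.160.0.0/13

Entries matching 116.164.84.228:
  116.128.0.0/9 (116.128.0.0 - 116.255.255.255)
  116.160.0.0/12 (116.160.0.0 - 116.175.255.255)
  116.160.0.0/13 (116.160.0.0 - 116.167.255.255)
Most specific is 116.160.0.0/13.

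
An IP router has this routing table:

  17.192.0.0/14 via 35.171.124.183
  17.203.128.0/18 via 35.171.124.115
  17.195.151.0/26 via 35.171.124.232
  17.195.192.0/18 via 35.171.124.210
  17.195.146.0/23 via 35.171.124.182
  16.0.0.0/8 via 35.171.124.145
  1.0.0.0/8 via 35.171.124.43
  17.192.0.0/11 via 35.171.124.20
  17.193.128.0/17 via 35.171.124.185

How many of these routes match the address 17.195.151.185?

Prefixes containing 17.195.151.185:
  17.192.0.0/11 (17.192.0.0 - 17.223.255.255)
  17.192.0.0/14 (17.192.0.0 - 17.195.255.255)
Total matching entries: 2.

2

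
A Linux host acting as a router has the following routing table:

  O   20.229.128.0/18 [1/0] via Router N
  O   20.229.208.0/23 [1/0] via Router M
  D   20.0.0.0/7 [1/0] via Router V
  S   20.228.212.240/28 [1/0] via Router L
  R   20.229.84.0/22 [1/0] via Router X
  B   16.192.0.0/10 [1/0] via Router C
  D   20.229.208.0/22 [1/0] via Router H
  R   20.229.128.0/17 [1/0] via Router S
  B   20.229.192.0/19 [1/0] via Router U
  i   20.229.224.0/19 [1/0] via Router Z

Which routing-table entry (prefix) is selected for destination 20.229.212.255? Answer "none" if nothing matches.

20.229.192.0/19

Entries matching 20.229.212.255:
  20.0.0.0/7 (20.0.0.0 - 21.255.255.255)
  20.229.128.0/17 (20.229.128.0 - 20.229.255.255)
  20.229.192.0/19 (20.229.192.0 - 20.229.223.255)
Most specific is 20.229.192.0/19.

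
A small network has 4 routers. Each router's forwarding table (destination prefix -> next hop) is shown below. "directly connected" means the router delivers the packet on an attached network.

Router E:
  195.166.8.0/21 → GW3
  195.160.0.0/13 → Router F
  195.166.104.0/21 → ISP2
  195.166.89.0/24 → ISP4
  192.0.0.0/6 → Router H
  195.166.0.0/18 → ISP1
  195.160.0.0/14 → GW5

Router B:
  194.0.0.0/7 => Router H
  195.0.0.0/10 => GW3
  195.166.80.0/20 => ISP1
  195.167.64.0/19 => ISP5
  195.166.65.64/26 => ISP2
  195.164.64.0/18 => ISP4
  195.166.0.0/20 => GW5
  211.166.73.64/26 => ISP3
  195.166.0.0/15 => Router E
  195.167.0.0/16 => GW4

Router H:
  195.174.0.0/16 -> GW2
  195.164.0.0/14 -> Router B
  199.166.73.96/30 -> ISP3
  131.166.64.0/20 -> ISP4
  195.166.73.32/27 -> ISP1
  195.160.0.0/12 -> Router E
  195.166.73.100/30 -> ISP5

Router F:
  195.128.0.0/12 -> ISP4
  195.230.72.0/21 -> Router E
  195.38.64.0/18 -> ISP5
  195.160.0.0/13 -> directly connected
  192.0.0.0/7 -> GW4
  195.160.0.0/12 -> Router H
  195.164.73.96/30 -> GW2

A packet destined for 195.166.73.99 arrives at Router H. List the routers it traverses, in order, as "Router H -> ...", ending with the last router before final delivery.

Router H -> Router B -> Router E -> Router F

At Router H: longest match for 195.166.73.99 is 195.164.0.0/14 -> Router B
At Router B: longest match for 195.166.73.99 is 195.166.0.0/15 -> Router E
At Router E: longest match for 195.166.73.99 is 195.160.0.0/13 -> Router F
At Router F: longest match for 195.166.73.99 is 195.160.0.0/13 -> directly connected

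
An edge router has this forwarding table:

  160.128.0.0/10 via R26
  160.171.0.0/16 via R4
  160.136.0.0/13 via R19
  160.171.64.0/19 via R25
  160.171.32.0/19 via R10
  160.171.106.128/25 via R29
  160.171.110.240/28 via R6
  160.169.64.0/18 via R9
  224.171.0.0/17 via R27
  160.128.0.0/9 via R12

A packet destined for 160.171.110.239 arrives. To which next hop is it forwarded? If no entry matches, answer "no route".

R4

Routes whose prefix contains 160.171.110.239:
  160.128.0.0/9 (160.128.0.0 - 160.255.255.255) -> R12
  160.128.0.0/10 (160.128.0.0 - 160.191.255.255) -> R26
  160.171.0.0/16 (160.171.0.0 - 160.171.255.255) -> R4
More-specific entries that do NOT match:
  160.171.110.240/28 (160.171.110.240 - 160.171.110.255) does not contain 160.171.110.239
  160.171.106.128/25 (160.171.106.128 - 160.171.106.255) does not contain 160.171.110.239
  160.171.64.0/19 (160.171.64.0 - 160.171.95.255) does not contain 160.171.110.239
  160.171.32.0/19 (160.171.32.0 - 160.171.63.255) does not contain 160.171.110.239
  160.169.64.0/18 (160.169.64.0 - 160.169.127.255) does not contain 160.171.110.239
  224.171.0.0/17 (224.171.0.0 - 224.171.127.255) does not contain 160.171.110.239
Longest matching prefix is /16 -> next hop R4.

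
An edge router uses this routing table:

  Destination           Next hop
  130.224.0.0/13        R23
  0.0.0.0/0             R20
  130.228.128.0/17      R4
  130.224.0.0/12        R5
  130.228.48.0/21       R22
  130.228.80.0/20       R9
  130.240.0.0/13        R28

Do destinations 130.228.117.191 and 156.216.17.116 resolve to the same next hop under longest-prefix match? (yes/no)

130.228.117.191: longest match 130.224.0.0/13 -> R23
156.216.17.116: longest match 0.0.0.0/0 -> R20

no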